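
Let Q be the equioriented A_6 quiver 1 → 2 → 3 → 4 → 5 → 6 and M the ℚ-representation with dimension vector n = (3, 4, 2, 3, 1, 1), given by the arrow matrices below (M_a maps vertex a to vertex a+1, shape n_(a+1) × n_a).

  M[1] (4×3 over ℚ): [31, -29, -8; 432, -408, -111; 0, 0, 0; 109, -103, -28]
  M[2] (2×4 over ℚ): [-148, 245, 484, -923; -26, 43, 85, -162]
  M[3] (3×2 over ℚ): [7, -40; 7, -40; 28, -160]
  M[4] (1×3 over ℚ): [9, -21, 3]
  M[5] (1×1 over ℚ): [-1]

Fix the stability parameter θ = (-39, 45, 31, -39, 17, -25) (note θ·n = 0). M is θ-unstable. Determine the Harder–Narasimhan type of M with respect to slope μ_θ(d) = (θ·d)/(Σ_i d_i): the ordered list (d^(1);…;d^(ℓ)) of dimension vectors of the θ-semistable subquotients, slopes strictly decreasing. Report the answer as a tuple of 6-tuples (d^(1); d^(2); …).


Interval decomposition of M: I[1,1], I[1,3], I[1,4], I[2,2]^2, I[4,4], I[4,6].
HN type (ℓ=5): μ^(1)=45; μ^(2)=38; μ^(3)=37/3; μ^(4)=-4; μ^(5)=-39

((0, 2, 0, 0, 0, 0); (0, 1, 1, 0, 0, 0); (0, 1, 1, 1, 0, 0); (0, 0, 0, 0, 1, 1); (3, 0, 0, 2, 0, 0))


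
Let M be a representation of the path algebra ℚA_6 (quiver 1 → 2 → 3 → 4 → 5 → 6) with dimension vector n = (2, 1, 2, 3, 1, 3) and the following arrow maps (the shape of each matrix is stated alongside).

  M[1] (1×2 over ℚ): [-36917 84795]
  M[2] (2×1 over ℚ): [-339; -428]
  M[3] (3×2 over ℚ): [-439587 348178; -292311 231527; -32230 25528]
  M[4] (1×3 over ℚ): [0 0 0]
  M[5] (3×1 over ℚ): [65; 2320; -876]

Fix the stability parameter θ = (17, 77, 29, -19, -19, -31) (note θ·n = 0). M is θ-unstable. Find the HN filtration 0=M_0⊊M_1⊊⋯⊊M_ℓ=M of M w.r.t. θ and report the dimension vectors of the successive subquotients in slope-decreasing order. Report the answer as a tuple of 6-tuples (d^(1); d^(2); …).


Via rank(M_{q-1}∘⋯∘M_p): M ≅ I[1,1], I[1,4], I[3,4], I[4,4], I[5,6], I[6,6]^2.
μ_θ-semistable layers: μ^(1)=29; μ^(2)=17; μ^(3)=5; μ^(4)=-19; μ^(5)=-25; μ^(6)=-31

((0, 1, 1, 1, 0, 0); (2, 0, 0, 0, 0, 0); (0, 0, 1, 1, 0, 0); (0, 0, 0, 1, 0, 0); (0, 0, 0, 0, 1, 1); (0, 0, 0, 0, 0, 2))


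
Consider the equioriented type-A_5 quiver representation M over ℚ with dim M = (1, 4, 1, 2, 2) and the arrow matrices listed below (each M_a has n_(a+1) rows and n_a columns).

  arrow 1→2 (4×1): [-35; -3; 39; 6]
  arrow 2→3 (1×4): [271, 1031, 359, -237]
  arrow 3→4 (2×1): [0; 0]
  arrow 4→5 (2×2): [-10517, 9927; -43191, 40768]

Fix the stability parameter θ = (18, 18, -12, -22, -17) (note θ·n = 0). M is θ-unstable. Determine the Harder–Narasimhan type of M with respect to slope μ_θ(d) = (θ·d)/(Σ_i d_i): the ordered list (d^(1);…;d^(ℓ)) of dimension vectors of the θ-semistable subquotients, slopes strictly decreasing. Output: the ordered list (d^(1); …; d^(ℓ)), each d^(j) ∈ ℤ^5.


Interval decomposition of M: I[1,3], I[2,2]^3, I[4,5]^2.
HN type (ℓ=4): μ^(1)=18; μ^(2)=8; μ^(3)=-17; μ^(4)=-22

((0, 3, 0, 0, 0); (1, 1, 1, 0, 0); (0, 0, 0, 0, 2); (0, 0, 0, 2, 0))


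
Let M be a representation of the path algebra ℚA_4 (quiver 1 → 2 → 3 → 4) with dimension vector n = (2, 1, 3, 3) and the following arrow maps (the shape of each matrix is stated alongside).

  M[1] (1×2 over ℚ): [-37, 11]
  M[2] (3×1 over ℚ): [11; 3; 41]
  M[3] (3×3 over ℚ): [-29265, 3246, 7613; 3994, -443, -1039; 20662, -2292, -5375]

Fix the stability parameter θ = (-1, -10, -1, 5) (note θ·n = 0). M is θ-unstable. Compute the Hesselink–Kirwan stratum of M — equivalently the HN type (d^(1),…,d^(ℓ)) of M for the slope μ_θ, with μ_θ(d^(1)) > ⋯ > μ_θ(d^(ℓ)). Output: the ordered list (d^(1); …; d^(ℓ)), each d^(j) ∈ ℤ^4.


Via rank(M_{q-1}∘⋯∘M_p): M ≅ I[1,1], I[1,4], I[3,4]^2.
μ_θ-semistable layers: μ^(1)=5; μ^(2)=-1; μ^(3)=-11/2

((0, 0, 0, 3); (1, 0, 3, 0); (1, 1, 0, 0))


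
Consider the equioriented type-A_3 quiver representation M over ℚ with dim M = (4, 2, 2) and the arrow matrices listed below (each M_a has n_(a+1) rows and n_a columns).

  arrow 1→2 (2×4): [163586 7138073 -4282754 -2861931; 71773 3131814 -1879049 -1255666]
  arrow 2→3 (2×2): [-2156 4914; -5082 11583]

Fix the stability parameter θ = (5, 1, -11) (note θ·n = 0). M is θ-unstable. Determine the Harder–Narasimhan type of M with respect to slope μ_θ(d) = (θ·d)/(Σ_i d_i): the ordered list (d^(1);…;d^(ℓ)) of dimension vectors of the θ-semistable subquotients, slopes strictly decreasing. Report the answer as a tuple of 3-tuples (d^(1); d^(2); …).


Barcode: M ≅ I[1,1]^2, I[1,2], I[1,3], I[3,3]. HN layers by μ_θ (4 steps, strictly decreasing):
  μ^(1)=5; μ^(2)=3; μ^(3)=-5/3; μ^(4)=-11

((2, 0, 0); (1, 1, 0); (1, 1, 1); (0, 0, 1))


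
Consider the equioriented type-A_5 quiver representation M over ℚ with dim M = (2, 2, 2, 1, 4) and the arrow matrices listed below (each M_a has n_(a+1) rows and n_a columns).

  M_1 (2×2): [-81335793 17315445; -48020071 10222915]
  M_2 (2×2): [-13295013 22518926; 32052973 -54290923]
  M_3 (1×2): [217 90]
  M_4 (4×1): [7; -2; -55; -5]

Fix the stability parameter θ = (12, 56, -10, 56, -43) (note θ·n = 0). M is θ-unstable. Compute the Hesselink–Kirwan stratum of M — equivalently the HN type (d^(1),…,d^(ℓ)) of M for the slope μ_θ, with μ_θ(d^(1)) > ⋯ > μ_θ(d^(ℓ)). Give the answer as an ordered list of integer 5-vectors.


Interval decomposition of M: I[1,1], I[1,5], I[2,3], I[5,5]^3.
HN type (ℓ=4): μ^(1)=23; μ^(2)=59/4; μ^(3)=12; μ^(4)=-43

((0, 1, 1, 0, 0); (0, 1, 1, 1, 1); (2, 0, 0, 0, 0); (0, 0, 0, 0, 3))


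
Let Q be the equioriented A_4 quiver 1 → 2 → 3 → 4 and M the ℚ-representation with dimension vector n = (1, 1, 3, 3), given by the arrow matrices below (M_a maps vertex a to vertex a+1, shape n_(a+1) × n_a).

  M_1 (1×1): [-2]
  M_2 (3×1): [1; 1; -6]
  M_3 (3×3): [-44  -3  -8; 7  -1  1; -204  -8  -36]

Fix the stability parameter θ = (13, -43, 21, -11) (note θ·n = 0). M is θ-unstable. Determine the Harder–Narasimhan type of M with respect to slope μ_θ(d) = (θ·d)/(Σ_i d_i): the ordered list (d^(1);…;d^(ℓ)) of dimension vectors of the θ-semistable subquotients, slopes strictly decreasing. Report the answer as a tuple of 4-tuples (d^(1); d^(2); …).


Barcode: M ≅ I[1,4], I[3,3], I[3,4], I[4,4]. HN layers by μ_θ (4 steps, strictly decreasing):
  μ^(1)=21; μ^(2)=5; μ^(3)=-11; μ^(4)=-15

((0, 0, 1, 0); (0, 0, 2, 2); (0, 0, 0, 1); (1, 1, 0, 0))


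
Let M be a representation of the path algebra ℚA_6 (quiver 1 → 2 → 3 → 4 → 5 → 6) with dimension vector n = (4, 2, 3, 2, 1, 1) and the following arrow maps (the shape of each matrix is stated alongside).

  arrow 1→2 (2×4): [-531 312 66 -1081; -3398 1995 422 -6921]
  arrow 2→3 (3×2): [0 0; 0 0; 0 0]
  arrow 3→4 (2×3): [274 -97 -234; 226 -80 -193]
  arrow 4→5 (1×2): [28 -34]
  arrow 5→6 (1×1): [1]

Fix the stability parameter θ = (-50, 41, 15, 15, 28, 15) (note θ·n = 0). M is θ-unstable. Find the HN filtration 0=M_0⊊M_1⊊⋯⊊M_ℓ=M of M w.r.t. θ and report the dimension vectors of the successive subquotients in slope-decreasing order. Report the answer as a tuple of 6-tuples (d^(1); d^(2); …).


Via rank(M_{q-1}∘⋯∘M_p): M ≅ I[1,1]^2, I[1,2]^2, I[3,3], I[3,4], I[3,6].
μ_θ-semistable layers: μ^(1)=41; μ^(2)=43/2; μ^(3)=15; μ^(4)=-50

((0, 2, 0, 0, 0, 0); (0, 0, 0, 0, 1, 1); (0, 0, 3, 2, 0, 0); (4, 0, 0, 0, 0, 0))


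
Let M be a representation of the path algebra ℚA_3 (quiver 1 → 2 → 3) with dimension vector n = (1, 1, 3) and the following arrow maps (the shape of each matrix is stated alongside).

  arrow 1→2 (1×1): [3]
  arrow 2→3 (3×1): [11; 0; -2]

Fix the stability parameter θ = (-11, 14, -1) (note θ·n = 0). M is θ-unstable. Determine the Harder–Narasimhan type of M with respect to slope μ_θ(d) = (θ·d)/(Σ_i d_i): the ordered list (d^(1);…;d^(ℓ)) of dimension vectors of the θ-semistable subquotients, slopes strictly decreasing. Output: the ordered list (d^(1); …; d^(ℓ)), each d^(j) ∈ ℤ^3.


Interval decomposition of M: I[1,3], I[3,3]^2.
HN type (ℓ=3): μ^(1)=13/2; μ^(2)=-1; μ^(3)=-11

((0, 1, 1); (0, 0, 2); (1, 0, 0))


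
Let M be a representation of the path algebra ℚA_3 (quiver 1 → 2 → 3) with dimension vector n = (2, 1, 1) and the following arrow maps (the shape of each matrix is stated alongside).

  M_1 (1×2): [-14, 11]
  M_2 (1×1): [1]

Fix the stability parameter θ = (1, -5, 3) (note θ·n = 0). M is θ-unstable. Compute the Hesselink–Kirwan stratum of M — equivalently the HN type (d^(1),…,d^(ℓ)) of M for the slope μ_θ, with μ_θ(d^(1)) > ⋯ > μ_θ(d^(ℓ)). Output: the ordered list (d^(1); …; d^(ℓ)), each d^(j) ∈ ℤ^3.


Interval decomposition of M: I[1,1], I[1,3].
HN type (ℓ=3): μ^(1)=3; μ^(2)=1; μ^(3)=-2

((0, 0, 1); (1, 0, 0); (1, 1, 0))


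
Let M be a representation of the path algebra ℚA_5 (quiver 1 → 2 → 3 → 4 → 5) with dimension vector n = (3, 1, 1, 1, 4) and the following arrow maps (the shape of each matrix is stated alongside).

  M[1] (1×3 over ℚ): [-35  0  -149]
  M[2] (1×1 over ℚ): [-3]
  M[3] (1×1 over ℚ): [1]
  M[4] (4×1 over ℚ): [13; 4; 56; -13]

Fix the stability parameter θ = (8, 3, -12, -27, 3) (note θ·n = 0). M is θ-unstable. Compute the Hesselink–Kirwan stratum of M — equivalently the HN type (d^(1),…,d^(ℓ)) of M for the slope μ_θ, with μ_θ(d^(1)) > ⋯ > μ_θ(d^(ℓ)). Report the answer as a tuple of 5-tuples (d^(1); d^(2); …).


Interval decomposition of M: I[1,1]^2, I[1,5], I[5,5]^3.
HN type (ℓ=3): μ^(1)=8; μ^(2)=3; μ^(3)=-7

((2, 0, 0, 0, 0); (0, 0, 0, 0, 4); (1, 1, 1, 1, 0))


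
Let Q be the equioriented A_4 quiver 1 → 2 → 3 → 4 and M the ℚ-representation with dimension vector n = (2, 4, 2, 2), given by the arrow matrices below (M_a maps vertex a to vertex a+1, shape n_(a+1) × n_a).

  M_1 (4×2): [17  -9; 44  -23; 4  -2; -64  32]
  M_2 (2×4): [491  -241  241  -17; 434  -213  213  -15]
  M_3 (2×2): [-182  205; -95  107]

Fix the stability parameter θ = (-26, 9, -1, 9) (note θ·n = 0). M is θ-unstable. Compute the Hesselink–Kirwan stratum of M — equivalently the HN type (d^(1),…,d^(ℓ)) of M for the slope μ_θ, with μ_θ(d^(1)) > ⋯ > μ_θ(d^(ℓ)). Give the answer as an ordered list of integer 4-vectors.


Via rank(M_{q-1}∘⋯∘M_p): M ≅ I[1,4]^2, I[2,2]^2.
μ_θ-semistable layers: μ^(1)=9; μ^(2)=4; μ^(3)=-26

((0, 2, 0, 2); (0, 2, 2, 0); (2, 0, 0, 0))


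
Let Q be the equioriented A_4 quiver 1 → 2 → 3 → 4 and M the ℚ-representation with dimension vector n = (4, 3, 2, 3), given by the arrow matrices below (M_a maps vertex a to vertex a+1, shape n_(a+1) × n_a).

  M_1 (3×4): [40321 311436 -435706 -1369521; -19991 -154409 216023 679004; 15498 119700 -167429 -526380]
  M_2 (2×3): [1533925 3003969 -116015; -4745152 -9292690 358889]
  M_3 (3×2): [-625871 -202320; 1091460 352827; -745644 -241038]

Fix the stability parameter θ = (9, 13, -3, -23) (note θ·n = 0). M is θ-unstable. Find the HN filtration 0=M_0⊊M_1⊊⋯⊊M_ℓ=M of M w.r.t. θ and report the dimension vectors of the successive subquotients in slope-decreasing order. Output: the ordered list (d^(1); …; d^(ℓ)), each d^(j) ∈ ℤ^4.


Via rank(M_{q-1}∘⋯∘M_p): M ≅ I[1,1], I[1,2], I[1,4]^2, I[4,4].
μ_θ-semistable layers: μ^(1)=13; μ^(2)=9; μ^(3)=-1; μ^(4)=-23

((0, 1, 0, 0); (2, 0, 0, 0); (2, 2, 2, 2); (0, 0, 0, 1))


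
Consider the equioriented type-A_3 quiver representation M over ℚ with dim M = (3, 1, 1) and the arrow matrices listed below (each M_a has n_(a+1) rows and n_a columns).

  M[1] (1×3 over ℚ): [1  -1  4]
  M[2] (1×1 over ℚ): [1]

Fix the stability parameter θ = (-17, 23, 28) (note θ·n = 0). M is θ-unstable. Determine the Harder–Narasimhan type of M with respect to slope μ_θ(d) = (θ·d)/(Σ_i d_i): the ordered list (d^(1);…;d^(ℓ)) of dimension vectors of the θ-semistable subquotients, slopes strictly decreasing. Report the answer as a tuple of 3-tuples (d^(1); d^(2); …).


Barcode: M ≅ I[1,1]^2, I[1,3]. HN layers by μ_θ (3 steps, strictly decreasing):
  μ^(1)=28; μ^(2)=23; μ^(3)=-17

((0, 0, 1); (0, 1, 0); (3, 0, 0))


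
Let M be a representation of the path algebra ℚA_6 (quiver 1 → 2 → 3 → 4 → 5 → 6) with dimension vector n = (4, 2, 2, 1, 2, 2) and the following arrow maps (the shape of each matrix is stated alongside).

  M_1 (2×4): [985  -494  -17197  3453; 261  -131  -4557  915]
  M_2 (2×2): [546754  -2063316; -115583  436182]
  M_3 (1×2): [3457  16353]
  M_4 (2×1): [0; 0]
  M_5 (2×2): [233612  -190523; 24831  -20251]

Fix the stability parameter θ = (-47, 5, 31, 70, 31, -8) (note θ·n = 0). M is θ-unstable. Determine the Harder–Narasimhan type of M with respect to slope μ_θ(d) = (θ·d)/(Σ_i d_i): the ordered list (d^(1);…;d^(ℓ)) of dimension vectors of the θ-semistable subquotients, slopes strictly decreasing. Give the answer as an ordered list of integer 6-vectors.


Via rank(M_{q-1}∘⋯∘M_p): M ≅ I[1,1]^2, I[1,2], I[1,4], I[3,3], I[5,6]^2.
μ_θ-semistable layers: μ^(1)=70; μ^(2)=31; μ^(3)=23/2; μ^(4)=5; μ^(5)=-47

((0, 0, 0, 1, 0, 0); (0, 0, 2, 0, 0, 0); (0, 0, 0, 0, 2, 2); (0, 2, 0, 0, 0, 0); (4, 0, 0, 0, 0, 0))


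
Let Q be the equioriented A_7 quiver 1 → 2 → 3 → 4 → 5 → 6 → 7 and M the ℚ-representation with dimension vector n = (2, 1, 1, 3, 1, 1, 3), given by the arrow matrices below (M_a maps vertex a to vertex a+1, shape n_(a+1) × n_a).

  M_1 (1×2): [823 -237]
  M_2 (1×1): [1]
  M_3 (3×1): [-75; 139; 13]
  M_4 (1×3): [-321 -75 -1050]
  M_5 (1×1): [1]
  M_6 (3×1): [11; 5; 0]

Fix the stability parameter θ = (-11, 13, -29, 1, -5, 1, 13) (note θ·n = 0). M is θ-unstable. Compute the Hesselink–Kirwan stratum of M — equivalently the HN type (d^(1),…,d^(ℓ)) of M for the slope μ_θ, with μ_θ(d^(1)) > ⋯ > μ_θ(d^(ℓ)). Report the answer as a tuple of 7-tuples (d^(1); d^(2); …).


Via rank(M_{q-1}∘⋯∘M_p): M ≅ I[1,1], I[1,4], I[4,4], I[4,7], I[7,7]^2.
μ_θ-semistable layers: μ^(1)=13; μ^(2)=1; μ^(3)=-2; μ^(4)=-8; μ^(5)=-11

((0, 0, 0, 0, 0, 0, 3); (0, 0, 0, 2, 0, 1, 0); (0, 0, 0, 1, 1, 0, 0); (0, 1, 1, 0, 0, 0, 0); (2, 0, 0, 0, 0, 0, 0))


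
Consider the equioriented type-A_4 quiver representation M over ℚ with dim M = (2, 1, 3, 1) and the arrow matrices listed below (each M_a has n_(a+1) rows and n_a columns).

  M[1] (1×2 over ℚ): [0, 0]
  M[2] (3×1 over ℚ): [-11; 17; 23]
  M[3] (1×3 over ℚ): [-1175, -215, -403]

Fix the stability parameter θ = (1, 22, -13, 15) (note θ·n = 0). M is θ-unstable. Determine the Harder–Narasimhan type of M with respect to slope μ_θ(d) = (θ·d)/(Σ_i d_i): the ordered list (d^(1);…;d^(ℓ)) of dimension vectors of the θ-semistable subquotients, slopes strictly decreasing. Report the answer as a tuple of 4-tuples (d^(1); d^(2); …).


Via rank(M_{q-1}∘⋯∘M_p): M ≅ I[1,1]^2, I[2,4], I[3,3]^2.
μ_θ-semistable layers: μ^(1)=15; μ^(2)=9/2; μ^(3)=1; μ^(4)=-13

((0, 0, 0, 1); (0, 1, 1, 0); (2, 0, 0, 0); (0, 0, 2, 0))


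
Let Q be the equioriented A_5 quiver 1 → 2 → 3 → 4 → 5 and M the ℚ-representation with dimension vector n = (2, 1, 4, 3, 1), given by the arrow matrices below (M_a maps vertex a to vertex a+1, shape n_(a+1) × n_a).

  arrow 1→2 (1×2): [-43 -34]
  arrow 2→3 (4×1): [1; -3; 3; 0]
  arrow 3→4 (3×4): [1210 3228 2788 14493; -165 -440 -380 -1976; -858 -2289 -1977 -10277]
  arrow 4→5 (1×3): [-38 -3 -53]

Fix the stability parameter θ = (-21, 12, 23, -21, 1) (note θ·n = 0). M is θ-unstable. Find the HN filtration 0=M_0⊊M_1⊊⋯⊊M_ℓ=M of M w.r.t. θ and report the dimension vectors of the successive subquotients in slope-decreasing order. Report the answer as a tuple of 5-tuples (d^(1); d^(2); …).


Via rank(M_{q-1}∘⋯∘M_p): M ≅ I[1,1], I[1,5], I[3,3], I[3,4]^2.
μ_θ-semistable layers: μ^(1)=23; μ^(2)=15/4; μ^(3)=1; μ^(4)=-21

((0, 0, 1, 0, 0); (0, 1, 1, 1, 1); (0, 0, 2, 2, 0); (2, 0, 0, 0, 0))


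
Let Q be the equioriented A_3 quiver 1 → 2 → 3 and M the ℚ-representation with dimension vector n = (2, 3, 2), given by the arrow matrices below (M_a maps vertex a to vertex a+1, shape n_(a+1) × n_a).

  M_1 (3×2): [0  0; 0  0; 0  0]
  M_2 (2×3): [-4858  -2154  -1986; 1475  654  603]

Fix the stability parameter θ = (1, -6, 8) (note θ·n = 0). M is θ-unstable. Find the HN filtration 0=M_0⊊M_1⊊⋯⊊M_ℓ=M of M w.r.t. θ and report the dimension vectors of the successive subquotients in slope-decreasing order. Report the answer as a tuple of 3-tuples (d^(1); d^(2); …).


Barcode: M ≅ I[1,1]^2, I[2,2], I[2,3]^2. HN layers by μ_θ (3 steps, strictly decreasing):
  μ^(1)=8; μ^(2)=1; μ^(3)=-6

((0, 0, 2); (2, 0, 0); (0, 3, 0))


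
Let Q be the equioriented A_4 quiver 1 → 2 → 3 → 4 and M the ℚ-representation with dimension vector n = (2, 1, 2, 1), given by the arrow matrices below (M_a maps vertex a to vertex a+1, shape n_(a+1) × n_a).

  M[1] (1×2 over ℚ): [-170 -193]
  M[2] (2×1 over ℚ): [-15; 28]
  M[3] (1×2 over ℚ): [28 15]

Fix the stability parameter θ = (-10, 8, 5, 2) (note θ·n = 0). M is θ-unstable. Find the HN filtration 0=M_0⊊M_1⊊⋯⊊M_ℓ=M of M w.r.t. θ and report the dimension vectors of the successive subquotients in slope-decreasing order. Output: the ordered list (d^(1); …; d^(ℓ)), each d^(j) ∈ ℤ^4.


Interval decomposition of M: I[1,1], I[1,3], I[3,4].
HN type (ℓ=3): μ^(1)=13/2; μ^(2)=7/2; μ^(3)=-10

((0, 1, 1, 0); (0, 0, 1, 1); (2, 0, 0, 0))


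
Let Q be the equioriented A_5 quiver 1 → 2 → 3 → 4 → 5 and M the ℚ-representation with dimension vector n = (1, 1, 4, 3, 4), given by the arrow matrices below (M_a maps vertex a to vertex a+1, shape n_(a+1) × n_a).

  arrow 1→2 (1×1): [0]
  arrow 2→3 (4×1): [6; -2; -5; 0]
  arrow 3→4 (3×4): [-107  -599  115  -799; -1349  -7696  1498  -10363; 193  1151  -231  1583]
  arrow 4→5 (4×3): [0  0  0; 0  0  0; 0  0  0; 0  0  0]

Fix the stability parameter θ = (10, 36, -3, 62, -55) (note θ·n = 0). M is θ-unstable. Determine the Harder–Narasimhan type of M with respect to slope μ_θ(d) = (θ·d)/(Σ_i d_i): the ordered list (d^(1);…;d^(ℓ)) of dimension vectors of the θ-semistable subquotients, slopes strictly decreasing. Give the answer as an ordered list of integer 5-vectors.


Interval decomposition of M: I[1,1], I[2,4], I[3,3], I[3,4]^2, I[5,5]^4.
HN type (ℓ=5): μ^(1)=62; μ^(2)=33/2; μ^(3)=10; μ^(4)=-3; μ^(5)=-55

((0, 0, 0, 3, 0); (0, 1, 1, 0, 0); (1, 0, 0, 0, 0); (0, 0, 3, 0, 0); (0, 0, 0, 0, 4))


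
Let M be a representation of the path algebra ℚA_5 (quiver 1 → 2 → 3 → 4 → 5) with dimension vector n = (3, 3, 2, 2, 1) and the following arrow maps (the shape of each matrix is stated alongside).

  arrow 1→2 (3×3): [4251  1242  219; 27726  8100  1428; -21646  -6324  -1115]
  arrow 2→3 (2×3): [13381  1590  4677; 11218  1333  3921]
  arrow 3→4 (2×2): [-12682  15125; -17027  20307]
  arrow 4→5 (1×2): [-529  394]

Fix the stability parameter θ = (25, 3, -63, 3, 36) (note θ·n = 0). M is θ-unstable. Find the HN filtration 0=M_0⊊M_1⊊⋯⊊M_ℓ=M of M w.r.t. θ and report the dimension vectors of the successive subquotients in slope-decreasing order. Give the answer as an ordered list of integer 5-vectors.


Via rank(M_{q-1}∘⋯∘M_p): M ≅ I[1,1], I[1,4], I[1,5], I[2,2].
μ_θ-semistable layers: μ^(1)=36; μ^(2)=25; μ^(3)=3; μ^(4)=-35/3

((0, 0, 0, 0, 1); (1, 0, 0, 0, 0); (0, 1, 0, 2, 0); (2, 2, 2, 0, 0))


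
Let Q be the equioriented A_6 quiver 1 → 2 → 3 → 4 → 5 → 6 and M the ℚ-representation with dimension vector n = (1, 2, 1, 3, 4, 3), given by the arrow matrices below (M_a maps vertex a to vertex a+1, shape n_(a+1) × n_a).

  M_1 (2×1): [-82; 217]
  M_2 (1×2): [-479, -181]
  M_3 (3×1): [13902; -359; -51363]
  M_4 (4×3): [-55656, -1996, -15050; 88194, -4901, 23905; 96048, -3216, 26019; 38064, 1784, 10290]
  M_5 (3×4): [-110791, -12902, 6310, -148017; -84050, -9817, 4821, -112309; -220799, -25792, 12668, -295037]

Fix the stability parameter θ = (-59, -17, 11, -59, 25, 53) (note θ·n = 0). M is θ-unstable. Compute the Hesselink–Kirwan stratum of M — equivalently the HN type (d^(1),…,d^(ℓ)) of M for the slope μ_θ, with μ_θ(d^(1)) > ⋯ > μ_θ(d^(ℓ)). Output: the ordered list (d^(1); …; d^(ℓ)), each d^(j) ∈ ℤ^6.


Interval decomposition of M: I[1,6], I[2,2], I[4,4], I[4,5], I[5,6]^2.
HN type (ℓ=5): μ^(1)=53; μ^(2)=25; μ^(3)=-17; μ^(4)=-65/3; μ^(5)=-59

((0, 0, 0, 0, 0, 3); (0, 0, 0, 0, 4, 0); (0, 1, 0, 0, 0, 0); (0, 1, 1, 1, 0, 0); (1, 0, 0, 2, 0, 0))


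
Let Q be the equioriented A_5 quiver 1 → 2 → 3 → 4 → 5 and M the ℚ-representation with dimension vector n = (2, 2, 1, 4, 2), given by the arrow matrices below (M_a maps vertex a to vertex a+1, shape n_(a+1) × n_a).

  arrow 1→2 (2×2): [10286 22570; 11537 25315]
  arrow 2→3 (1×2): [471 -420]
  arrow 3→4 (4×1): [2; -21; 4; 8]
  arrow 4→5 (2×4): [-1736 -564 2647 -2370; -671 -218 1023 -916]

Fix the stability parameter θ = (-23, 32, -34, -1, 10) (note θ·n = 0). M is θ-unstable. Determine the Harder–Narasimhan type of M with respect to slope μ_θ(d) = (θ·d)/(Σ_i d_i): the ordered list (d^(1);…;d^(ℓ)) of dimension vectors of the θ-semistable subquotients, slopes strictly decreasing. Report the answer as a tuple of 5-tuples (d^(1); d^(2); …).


Via rank(M_{q-1}∘⋯∘M_p): M ≅ I[1,1], I[1,4], I[2,2], I[4,4], I[4,5]^2.
μ_θ-semistable layers: μ^(1)=32; μ^(2)=10; μ^(3)=-1; μ^(4)=-23

((0, 1, 0, 0, 0); (0, 0, 0, 0, 2); (0, 1, 1, 4, 0); (2, 0, 0, 0, 0))


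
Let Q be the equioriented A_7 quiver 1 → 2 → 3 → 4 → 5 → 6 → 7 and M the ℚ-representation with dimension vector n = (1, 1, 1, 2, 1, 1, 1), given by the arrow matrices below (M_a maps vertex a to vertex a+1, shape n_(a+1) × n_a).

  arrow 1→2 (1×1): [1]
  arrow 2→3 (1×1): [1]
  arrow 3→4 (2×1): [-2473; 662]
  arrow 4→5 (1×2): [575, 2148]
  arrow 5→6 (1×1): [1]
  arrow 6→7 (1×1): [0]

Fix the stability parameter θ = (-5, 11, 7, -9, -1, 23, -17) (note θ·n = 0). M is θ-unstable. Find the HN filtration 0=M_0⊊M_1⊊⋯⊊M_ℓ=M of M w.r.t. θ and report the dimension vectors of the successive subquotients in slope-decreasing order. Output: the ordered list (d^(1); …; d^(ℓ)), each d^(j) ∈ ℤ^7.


Via rank(M_{q-1}∘⋯∘M_p): M ≅ I[1,6], I[4,4], I[7,7].
μ_θ-semistable layers: μ^(1)=23; μ^(2)=2; μ^(3)=-5; μ^(4)=-9; μ^(5)=-17

((0, 0, 0, 0, 0, 1, 0); (0, 1, 1, 1, 1, 0, 0); (1, 0, 0, 0, 0, 0, 0); (0, 0, 0, 1, 0, 0, 0); (0, 0, 0, 0, 0, 0, 1))


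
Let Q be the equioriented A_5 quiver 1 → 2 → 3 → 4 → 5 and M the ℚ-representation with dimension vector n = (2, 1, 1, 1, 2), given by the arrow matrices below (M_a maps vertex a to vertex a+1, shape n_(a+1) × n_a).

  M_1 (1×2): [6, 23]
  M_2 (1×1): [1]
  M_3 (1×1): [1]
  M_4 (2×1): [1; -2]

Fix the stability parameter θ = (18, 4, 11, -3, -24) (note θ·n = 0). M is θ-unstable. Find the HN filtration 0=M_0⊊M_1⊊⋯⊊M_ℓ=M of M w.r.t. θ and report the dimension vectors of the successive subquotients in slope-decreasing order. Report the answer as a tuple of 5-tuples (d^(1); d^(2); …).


Interval decomposition of M: I[1,1], I[1,5], I[5,5].
HN type (ℓ=3): μ^(1)=18; μ^(2)=6/5; μ^(3)=-24

((1, 0, 0, 0, 0); (1, 1, 1, 1, 1); (0, 0, 0, 0, 1))


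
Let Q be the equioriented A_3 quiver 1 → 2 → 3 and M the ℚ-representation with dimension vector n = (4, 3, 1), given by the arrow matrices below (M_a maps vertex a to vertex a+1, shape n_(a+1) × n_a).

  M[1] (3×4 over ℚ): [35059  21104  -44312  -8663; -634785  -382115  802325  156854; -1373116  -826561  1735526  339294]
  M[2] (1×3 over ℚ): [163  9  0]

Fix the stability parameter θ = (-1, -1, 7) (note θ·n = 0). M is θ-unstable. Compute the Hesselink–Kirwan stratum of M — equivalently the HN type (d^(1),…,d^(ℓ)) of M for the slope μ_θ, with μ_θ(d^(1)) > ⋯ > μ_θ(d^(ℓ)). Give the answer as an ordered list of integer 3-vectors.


Via rank(M_{q-1}∘⋯∘M_p): M ≅ I[1,1], I[1,2]^2, I[1,3].
μ_θ-semistable layers: μ^(1)=7; μ^(2)=-1

((0, 0, 1); (4, 3, 0))


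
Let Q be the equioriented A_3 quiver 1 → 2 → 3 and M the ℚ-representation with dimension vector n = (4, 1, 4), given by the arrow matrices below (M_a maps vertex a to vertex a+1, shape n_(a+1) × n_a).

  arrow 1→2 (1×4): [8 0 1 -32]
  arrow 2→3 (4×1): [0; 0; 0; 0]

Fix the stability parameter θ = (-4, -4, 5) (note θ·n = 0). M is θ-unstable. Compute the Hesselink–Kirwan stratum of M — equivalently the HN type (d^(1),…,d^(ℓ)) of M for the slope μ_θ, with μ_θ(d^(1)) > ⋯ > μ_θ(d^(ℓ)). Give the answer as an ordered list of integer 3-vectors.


Interval decomposition of M: I[1,1]^3, I[1,2], I[3,3]^4.
HN type (ℓ=2): μ^(1)=5; μ^(2)=-4

((0, 0, 4); (4, 1, 0))


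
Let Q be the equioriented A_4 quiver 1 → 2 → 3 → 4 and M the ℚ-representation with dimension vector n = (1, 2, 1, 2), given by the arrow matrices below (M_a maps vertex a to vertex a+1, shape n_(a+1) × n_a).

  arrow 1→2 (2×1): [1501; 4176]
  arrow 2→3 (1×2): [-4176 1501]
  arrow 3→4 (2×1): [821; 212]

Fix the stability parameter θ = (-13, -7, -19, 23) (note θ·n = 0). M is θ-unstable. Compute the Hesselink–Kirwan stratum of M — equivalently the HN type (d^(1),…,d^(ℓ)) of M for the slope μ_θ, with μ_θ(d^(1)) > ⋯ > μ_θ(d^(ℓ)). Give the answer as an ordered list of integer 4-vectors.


Interval decomposition of M: I[1,2], I[2,4], I[4,4].
HN type (ℓ=3): μ^(1)=23; μ^(2)=-7; μ^(3)=-13

((0, 0, 0, 2); (0, 1, 0, 0); (1, 1, 1, 0))


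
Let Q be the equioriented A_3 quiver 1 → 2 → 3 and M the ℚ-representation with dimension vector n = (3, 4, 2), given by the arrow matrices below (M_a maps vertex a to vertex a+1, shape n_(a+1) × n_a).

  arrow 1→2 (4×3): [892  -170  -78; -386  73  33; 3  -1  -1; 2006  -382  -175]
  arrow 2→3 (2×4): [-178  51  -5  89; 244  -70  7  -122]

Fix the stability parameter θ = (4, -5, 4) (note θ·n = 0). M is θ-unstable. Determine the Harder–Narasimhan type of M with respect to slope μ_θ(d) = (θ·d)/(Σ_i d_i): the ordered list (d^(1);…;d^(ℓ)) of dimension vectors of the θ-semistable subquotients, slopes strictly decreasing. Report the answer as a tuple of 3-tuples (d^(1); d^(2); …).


Interval decomposition of M: I[1,2], I[1,3]^2, I[2,2].
HN type (ℓ=3): μ^(1)=4; μ^(2)=-1/2; μ^(3)=-5

((0, 0, 2); (3, 3, 0); (0, 1, 0))


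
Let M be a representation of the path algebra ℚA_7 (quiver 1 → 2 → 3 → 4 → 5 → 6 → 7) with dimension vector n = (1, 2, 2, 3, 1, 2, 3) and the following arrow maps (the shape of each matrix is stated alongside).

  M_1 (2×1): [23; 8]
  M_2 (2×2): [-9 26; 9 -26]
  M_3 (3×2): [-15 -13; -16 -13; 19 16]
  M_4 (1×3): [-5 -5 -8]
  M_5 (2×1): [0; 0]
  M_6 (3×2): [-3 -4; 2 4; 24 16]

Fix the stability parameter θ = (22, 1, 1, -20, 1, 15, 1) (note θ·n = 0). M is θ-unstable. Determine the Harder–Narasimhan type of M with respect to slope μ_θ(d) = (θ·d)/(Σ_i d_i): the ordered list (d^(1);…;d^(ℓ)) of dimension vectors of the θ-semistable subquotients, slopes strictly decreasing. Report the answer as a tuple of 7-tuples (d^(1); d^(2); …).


Barcode: M ≅ I[1,5], I[2,2], I[3,4], I[4,4], I[6,7]^2, I[7,7]. HN layers by μ_θ (4 steps, strictly decreasing):
  μ^(1)=8; μ^(2)=1; μ^(3)=-19/2; μ^(4)=-20

((0, 0, 0, 0, 0, 2, 2); (1, 2, 1, 1, 1, 0, 1); (0, 0, 1, 1, 0, 0, 0); (0, 0, 0, 1, 0, 0, 0))


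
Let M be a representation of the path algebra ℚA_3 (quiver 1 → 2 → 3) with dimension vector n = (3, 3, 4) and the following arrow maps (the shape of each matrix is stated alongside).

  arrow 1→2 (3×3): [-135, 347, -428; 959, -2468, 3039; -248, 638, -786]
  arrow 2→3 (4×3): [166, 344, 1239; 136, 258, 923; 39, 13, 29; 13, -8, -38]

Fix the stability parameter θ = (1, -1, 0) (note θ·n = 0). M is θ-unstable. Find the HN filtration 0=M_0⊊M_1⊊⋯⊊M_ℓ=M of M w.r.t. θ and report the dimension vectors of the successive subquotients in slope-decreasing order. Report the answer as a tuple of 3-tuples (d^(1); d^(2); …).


Barcode: M ≅ I[1,1], I[1,3]^2, I[2,3], I[3,3]. HN layers by μ_θ (3 steps, strictly decreasing):
  μ^(1)=1; μ^(2)=0; μ^(3)=-1

((1, 0, 0); (2, 2, 4); (0, 1, 0))


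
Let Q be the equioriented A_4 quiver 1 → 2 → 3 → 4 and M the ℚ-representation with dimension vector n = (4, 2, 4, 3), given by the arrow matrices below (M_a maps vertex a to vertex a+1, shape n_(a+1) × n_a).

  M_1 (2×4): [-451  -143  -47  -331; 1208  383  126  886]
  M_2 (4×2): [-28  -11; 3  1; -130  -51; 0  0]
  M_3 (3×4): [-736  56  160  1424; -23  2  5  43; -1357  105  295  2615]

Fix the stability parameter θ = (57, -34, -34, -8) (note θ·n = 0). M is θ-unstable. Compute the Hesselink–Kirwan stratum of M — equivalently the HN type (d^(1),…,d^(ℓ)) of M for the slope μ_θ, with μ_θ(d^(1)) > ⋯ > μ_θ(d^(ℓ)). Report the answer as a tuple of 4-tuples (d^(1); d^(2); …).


Via rank(M_{q-1}∘⋯∘M_p): M ≅ I[1,1]^2, I[1,3], I[1,4], I[3,3], I[3,4], I[4,4].
μ_θ-semistable layers: μ^(1)=57; μ^(2)=-11/3; μ^(3)=-19/4; μ^(4)=-8; μ^(5)=-34

((2, 0, 0, 0); (1, 1, 1, 0); (1, 1, 1, 1); (0, 0, 0, 2); (0, 0, 2, 0))


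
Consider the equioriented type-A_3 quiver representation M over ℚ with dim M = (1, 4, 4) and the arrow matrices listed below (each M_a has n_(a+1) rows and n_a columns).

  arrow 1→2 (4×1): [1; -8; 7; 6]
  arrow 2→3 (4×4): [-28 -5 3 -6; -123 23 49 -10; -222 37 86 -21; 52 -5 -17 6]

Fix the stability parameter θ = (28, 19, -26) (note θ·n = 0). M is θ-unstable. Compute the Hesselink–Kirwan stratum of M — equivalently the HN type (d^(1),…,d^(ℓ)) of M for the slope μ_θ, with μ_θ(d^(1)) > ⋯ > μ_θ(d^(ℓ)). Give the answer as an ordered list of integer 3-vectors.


Via rank(M_{q-1}∘⋯∘M_p): M ≅ I[1,3], I[2,2], I[2,3]^2, I[3,3].
μ_θ-semistable layers: μ^(1)=19; μ^(2)=7; μ^(3)=-7/2; μ^(4)=-26

((0, 1, 0); (1, 1, 1); (0, 2, 2); (0, 0, 1))


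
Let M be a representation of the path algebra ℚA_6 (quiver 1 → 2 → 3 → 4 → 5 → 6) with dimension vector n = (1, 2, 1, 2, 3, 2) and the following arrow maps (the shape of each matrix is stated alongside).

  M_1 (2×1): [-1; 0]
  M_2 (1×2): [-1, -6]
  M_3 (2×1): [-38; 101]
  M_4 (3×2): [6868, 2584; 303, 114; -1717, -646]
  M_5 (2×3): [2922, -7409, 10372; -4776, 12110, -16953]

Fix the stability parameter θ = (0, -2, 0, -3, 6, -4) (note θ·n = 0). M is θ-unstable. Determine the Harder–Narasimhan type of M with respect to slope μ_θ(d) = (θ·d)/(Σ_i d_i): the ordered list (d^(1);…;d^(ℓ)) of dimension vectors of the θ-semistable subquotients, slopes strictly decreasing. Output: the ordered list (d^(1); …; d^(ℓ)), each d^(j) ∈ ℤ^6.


Barcode: M ≅ I[1,4], I[2,2], I[4,6], I[5,5], I[5,6]. HN layers by μ_θ (5 steps, strictly decreasing):
  μ^(1)=6; μ^(2)=1; μ^(3)=-5/4; μ^(4)=-2; μ^(5)=-3

((0, 0, 0, 0, 1, 0); (0, 0, 0, 0, 2, 2); (1, 1, 1, 1, 0, 0); (0, 1, 0, 0, 0, 0); (0, 0, 0, 1, 0, 0))


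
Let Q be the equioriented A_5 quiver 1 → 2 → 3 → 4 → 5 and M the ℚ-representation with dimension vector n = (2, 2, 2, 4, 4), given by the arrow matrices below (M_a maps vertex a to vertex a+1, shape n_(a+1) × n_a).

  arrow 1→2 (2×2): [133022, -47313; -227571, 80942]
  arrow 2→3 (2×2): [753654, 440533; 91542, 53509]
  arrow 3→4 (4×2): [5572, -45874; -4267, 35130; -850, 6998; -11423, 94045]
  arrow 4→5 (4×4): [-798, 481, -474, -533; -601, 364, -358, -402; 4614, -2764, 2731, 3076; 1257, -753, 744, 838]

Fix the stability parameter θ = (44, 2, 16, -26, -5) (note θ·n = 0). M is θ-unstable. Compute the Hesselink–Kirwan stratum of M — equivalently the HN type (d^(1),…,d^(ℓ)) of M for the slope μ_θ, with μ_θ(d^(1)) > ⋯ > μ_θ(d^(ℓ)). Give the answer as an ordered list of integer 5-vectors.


Interval decomposition of M: I[1,2], I[1,5], I[3,5], I[4,5]^2.
HN type (ℓ=4): μ^(1)=23; μ^(2)=31/5; μ^(3)=-5; μ^(4)=-26

((1, 1, 0, 0, 0); (1, 1, 1, 1, 1); (0, 0, 1, 1, 3); (0, 0, 0, 2, 0))


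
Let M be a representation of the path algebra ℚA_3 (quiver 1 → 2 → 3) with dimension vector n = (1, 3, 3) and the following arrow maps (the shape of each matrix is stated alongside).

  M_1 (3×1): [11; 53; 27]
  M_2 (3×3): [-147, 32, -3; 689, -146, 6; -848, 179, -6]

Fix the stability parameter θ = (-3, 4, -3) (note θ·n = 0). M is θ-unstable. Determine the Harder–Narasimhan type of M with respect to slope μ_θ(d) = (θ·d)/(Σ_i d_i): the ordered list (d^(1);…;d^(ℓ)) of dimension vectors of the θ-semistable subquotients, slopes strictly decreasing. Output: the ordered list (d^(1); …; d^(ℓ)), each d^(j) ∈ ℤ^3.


Via rank(M_{q-1}∘⋯∘M_p): M ≅ I[1,3], I[2,3]^2.
μ_θ-semistable layers: μ^(1)=1/2; μ^(2)=-3

((0, 3, 3); (1, 0, 0))


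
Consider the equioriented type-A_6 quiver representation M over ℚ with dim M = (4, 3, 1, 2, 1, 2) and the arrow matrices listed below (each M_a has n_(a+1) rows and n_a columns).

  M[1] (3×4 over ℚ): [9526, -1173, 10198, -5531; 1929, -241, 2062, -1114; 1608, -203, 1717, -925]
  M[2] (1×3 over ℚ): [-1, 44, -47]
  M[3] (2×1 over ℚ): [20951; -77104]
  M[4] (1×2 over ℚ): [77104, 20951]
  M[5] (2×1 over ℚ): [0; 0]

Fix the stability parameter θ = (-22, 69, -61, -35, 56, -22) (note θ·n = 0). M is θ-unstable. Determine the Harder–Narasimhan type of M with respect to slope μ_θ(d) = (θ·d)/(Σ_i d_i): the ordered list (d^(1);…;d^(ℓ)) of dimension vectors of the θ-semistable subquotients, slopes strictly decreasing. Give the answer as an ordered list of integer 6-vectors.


Barcode: M ≅ I[1,1], I[1,2]^2, I[1,4], I[4,5], I[6,6]^2. HN layers by μ_θ (5 steps, strictly decreasing):
  μ^(1)=69; μ^(2)=56; μ^(3)=-9; μ^(4)=-22; μ^(5)=-35

((0, 2, 0, 0, 0, 0); (0, 0, 0, 0, 1, 0); (0, 1, 1, 1, 0, 0); (4, 0, 0, 0, 0, 2); (0, 0, 0, 1, 0, 0))


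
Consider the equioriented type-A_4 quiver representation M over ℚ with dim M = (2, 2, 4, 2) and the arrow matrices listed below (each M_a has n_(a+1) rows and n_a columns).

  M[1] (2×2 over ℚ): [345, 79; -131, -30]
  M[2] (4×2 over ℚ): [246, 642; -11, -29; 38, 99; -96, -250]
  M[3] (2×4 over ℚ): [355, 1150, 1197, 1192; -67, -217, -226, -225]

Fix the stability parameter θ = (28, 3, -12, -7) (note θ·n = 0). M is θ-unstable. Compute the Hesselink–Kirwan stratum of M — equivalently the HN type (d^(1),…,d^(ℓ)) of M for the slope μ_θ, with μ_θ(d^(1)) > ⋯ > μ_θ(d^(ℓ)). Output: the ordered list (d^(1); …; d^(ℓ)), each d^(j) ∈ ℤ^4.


Barcode: M ≅ I[1,4]^2, I[3,3]^2. HN layers by μ_θ (2 steps, strictly decreasing):
  μ^(1)=3; μ^(2)=-12

((2, 2, 2, 2); (0, 0, 2, 0))


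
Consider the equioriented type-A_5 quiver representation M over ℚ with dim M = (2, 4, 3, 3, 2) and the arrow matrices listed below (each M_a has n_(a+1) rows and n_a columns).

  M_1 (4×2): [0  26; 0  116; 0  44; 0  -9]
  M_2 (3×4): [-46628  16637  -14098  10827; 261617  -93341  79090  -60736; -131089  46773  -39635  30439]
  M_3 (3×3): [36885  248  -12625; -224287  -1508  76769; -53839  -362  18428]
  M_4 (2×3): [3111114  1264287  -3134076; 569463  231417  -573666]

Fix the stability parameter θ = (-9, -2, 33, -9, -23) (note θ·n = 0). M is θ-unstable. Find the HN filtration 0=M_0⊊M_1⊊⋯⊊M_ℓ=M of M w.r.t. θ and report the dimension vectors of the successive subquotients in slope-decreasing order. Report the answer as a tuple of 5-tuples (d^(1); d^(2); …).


Barcode: M ≅ I[1,1], I[1,4], I[2,2], I[2,3], I[2,5], I[4,5]. HN layers by μ_θ (6 steps, strictly decreasing):
  μ^(1)=33; μ^(2)=12; μ^(3)=1/3; μ^(4)=-2; μ^(5)=-9; μ^(6)=-16

((0, 0, 1, 0, 0); (0, 0, 1, 1, 0); (0, 0, 1, 1, 1); (0, 4, 0, 0, 0); (2, 0, 0, 0, 0); (0, 0, 0, 1, 1))


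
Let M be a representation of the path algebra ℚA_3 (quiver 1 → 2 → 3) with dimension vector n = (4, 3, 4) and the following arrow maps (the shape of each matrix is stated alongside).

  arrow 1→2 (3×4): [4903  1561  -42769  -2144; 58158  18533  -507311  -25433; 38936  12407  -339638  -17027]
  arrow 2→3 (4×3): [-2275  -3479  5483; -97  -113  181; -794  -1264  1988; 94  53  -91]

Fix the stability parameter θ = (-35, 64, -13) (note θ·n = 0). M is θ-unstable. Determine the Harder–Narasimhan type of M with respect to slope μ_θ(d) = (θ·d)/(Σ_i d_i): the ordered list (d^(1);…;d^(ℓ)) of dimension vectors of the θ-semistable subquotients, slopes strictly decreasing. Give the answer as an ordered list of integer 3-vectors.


Via rank(M_{q-1}∘⋯∘M_p): M ≅ I[1,1], I[1,2], I[1,3]^2, I[3,3]^2.
μ_θ-semistable layers: μ^(1)=64; μ^(2)=51/2; μ^(3)=-13; μ^(4)=-35

((0, 1, 0); (0, 2, 2); (0, 0, 2); (4, 0, 0))


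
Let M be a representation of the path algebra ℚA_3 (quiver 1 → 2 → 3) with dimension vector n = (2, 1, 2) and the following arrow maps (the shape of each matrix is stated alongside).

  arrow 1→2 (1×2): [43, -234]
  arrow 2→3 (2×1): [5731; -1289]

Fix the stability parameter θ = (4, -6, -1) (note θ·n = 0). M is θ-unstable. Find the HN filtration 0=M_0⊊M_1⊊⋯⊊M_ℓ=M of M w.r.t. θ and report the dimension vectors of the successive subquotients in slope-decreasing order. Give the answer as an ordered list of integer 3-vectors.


Via rank(M_{q-1}∘⋯∘M_p): M ≅ I[1,1], I[1,3], I[3,3].
μ_θ-semistable layers: μ^(1)=4; μ^(2)=-1

((1, 0, 0); (1, 1, 2))


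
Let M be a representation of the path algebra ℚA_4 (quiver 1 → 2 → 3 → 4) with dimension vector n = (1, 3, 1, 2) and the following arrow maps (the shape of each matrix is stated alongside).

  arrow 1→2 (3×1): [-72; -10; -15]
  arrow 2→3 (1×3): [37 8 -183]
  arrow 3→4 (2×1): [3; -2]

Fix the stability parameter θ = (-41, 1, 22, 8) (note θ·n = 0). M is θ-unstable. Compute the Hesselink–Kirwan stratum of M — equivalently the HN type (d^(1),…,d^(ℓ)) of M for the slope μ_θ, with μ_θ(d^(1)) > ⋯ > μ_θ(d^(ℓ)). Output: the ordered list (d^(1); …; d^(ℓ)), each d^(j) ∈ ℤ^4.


Via rank(M_{q-1}∘⋯∘M_p): M ≅ I[1,4], I[2,2]^2, I[4,4].
μ_θ-semistable layers: μ^(1)=15; μ^(2)=8; μ^(3)=1; μ^(4)=-41

((0, 0, 1, 1); (0, 0, 0, 1); (0, 3, 0, 0); (1, 0, 0, 0))


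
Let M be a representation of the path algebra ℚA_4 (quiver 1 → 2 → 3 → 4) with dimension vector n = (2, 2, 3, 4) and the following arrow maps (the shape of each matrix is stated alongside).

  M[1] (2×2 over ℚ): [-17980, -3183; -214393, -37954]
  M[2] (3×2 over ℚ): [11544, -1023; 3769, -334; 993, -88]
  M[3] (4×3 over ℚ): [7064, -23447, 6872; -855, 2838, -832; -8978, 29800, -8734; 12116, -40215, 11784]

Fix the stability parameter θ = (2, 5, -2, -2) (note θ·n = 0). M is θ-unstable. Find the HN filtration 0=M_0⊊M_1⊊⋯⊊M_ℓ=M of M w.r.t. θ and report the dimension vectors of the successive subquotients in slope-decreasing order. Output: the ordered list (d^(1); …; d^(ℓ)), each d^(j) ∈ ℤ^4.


Interval decomposition of M: I[1,4]^2, I[3,4], I[4,4].
HN type (ℓ=2): μ^(1)=3/4; μ^(2)=-2

((2, 2, 2, 2); (0, 0, 1, 2))


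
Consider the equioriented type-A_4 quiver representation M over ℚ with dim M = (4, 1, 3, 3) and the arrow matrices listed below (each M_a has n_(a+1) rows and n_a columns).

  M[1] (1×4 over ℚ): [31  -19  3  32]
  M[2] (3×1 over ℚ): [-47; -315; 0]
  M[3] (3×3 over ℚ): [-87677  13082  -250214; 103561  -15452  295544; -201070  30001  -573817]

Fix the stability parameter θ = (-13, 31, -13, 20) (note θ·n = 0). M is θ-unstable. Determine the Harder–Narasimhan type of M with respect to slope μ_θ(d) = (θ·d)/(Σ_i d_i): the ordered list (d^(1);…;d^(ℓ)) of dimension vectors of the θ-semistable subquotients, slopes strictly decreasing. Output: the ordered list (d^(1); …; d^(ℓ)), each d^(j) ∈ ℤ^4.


Via rank(M_{q-1}∘⋯∘M_p): M ≅ I[1,1]^3, I[1,4], I[3,3], I[3,4], I[4,4].
μ_θ-semistable layers: μ^(1)=20; μ^(2)=9; μ^(3)=-13

((0, 0, 0, 3); (0, 1, 1, 0); (4, 0, 2, 0))
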